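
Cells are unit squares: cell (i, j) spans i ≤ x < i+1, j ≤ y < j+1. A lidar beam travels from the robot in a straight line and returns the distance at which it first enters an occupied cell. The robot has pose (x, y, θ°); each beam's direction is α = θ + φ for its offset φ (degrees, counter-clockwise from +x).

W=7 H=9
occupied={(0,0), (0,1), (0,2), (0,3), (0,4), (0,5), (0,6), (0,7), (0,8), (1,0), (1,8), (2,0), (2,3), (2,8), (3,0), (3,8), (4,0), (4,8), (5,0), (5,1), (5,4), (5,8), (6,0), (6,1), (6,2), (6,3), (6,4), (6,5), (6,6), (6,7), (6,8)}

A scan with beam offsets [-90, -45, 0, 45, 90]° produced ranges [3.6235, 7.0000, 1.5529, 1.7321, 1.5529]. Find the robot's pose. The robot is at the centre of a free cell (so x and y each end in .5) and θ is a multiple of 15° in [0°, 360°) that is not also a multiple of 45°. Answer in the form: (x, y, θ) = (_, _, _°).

Candidates: 32 free-cell centres × 16 headings = 512 poses. Raycast each; keep the one whose scan matches to 4 dp.
  (2.5, 7.5, 15°): beam 1 = 6.7293 ≠ 3.6235 ✗
  (5.5, 5.5, 165°): beam 1 = 1.9319 ≠ 3.6235 ✗
  (2.5, 4.5, 255°): beam 1 = 1.5529 ≠ 3.6235 ✗
  (2.5, 6.5, 345°): beam 1 = 5.6940 ≠ 3.6235 ✗
  (1.5, 4.5, 165°): beam 2 = 1.0000 ≠ 7.0000 ✗
  …
  (2.5, 1.5, 105°): r_1=3.6235, r_2=7.0000, r_3=1.5529, r_4=1.7321, r_5=1.5529 — all match ✓
No second candidate reproduces the full scan.

(x, y, θ) = (2.5, 1.5, 105°)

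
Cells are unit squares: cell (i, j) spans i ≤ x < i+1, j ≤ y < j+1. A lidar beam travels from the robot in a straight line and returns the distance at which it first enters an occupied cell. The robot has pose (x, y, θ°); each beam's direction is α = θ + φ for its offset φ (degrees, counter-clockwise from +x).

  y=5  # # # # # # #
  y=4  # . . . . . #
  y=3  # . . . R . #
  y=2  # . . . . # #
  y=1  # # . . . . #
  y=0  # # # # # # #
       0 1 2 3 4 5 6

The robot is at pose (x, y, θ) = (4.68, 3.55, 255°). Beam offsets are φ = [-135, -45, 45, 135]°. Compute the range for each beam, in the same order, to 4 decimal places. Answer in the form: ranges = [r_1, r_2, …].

beam 1: φ=-135°, α=120°
  d=(-0.5000,0.8660)  start (4,3)  tX=1.3600 tY=0.5196  stride 1/|dx|=2.0000 1/|dy|=1.1547
    cross y-line → (4,4), t=0.5196
    cross x-line → (3,4), t=1.3600
    cross y-line → (3,5), t=1.6743 (wall)
  → r_1 = 1.6743
beam 2: φ=-45°, α=210°
  d=(-0.8660,-0.5000)  start (4,3)  tX=0.7852 tY=1.1000  stride 1/|dx|=1.1547 1/|dy|=2.0000
    cross x-line → (3,3), t=0.7852
    cross y-line → (3,2), t=1.1000
    cross x-line → (2,2), t=1.9399
    cross x-line → (1,2), t=3.0946
    cross y-line → (1,1), t=3.1000 (wall)
  → r_2 = 3.1000
beam 3: φ=45°, α=300°
  d=(0.5000,-0.8660)  start (4,3)  tX=0.6400 tY=0.6351  stride 1/|dx|=2.0000 1/|dy|=1.1547
    cross y-line → (4,2), t=0.6351
    cross x-line → (5,2), t=0.6400 (wall)
  → r_3 = 0.6400
beam 4: φ=135°, α=30°
  d=(0.8660,0.5000)  start (4,3)  tX=0.3695 tY=0.9000  stride 1/|dx|=1.1547 1/|dy|=2.0000
    cross x-line → (5,3), t=0.3695
    cross y-line → (5,4), t=0.9000
    cross x-line → (6,4), t=1.5242 (wall)
  → r_4 = 1.5242

ranges = [1.6743, 3.1000, 0.6400, 1.5242]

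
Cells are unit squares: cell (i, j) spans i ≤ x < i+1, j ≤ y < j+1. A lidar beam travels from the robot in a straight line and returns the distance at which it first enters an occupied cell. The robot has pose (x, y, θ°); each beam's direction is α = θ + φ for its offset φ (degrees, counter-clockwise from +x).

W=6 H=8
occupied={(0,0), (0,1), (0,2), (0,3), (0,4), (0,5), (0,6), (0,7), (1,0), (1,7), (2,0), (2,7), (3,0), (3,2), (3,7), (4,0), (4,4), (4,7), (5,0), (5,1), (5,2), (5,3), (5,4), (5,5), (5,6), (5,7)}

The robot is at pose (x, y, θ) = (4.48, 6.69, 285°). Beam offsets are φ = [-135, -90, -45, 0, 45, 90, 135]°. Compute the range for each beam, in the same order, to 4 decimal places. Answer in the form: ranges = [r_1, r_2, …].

ranges = [0.6200, 3.6028, 6.5702, 1.7496, 0.6004, 0.5383, 0.3580]

beam 1: φ=-135°, α=150°
  d=(-0.8660,0.5000)  start (4,6)  tX=0.5543 tY=0.6200  stride 1/|dx|=1.1547 1/|dy|=2.0000
    cross x-line → (3,6), t=0.5543
    cross y-line → (3,7), t=0.6200 (wall)
  → r_1 = 0.6200
beam 2: φ=-90°, α=195°
  d=(-0.9659,-0.2588)  start (4,6)  tX=0.4969 tY=2.6660  stride 1/|dx|=1.0353 1/|dy|=3.8637
    cross x-line → (3,6), t=0.4969
    cross x-line → (2,6), t=1.5322
    cross x-line → (1,6), t=2.5675
    cross y-line → (1,5), t=2.6660
    cross x-line → (0,5), t=3.6028 (wall)
  → r_2 = 3.6028
beam 3: φ=-45°, α=240°
  d=(-0.5000,-0.8660)  start (4,6)  tX=0.9600 tY=0.7967  stride 1/|dx|=2.0000 1/|dy|=1.1547
    cross y-line → (4,5), t=0.7967
    cross x-line → (3,5), t=0.9600
    cross y-line → (3,4), t=1.9514
    cross x-line → (2,4), t=2.9600
    cross y-line → (2,3), t=3.1061
    cross y-line → (2,2), t=4.2608
    cross x-line → (1,2), t=4.9600
    cross y-line → (1,1), t=5.4155
    cross y-line → (1,0), t=6.5702 (wall)
  → r_3 = 6.5702
beam 4: φ=0°, α=285°
  d=(0.2588,-0.9659)  start (4,6)  tX=2.0091 tY=0.7143  stride 1/|dx|=3.8637 1/|dy|=1.0353
    cross y-line → (4,5), t=0.7143
    cross y-line → (4,4), t=1.7496 (wall)
  → r_4 = 1.7496
beam 5: φ=45°, α=330°
  d=(0.8660,-0.5000)  start (4,6)  tX=0.6004 tY=1.3800  stride 1/|dx|=1.1547 1/|dy|=2.0000
    cross x-line → (5,6), t=0.6004 (wall)
  → r_5 = 0.6004
beam 6: φ=90°, α=15°
  d=(0.9659,0.2588)  start (4,6)  tX=0.5383 tY=1.1977  stride 1/|dx|=1.0353 1/|dy|=3.8637
    cross x-line → (5,6), t=0.5383 (wall)
  → r_6 = 0.5383
beam 7: φ=135°, α=60°
  d=(0.5000,0.8660)  start (4,6)  tX=1.0400 tY=0.3580  stride 1/|dx|=2.0000 1/|dy|=1.1547
    cross y-line → (4,7), t=0.3580 (wall)
  → r_7 = 0.3580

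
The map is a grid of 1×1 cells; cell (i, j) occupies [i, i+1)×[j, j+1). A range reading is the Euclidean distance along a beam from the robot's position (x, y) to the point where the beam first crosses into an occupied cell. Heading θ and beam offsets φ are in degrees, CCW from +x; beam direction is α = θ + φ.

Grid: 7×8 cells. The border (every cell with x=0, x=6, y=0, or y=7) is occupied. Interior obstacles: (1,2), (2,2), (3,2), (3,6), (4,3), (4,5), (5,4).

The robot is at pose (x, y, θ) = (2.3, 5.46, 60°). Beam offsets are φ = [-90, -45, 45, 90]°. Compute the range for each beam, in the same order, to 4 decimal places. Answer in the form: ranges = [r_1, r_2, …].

beam 1: φ=-90°, α=330°
  d=(0.8660,-0.5000)  start (2,5)  tX=0.8083 tY=0.9200  stride 1/|dx|=1.1547 1/|dy|=2.0000
    cross x-line → (3,5), t=0.8083
    cross y-line → (3,4), t=0.9200
    cross x-line → (4,4), t=1.9630
    cross y-line → (4,3), t=2.9200 (wall)
  → r_1 = 2.9200
beam 2: φ=-45°, α=15°
  d=(0.9659,0.2588)  start (2,5)  tX=0.7247 tY=2.0864  stride 1/|dx|=1.0353 1/|dy|=3.8637
    cross x-line → (3,5), t=0.7247
    cross x-line → (4,5), t=1.7600 (wall)
  → r_2 = 1.7600
beam 3: φ=45°, α=105°
  d=(-0.2588,0.9659)  start (2,5)  tX=1.1591 tY=0.5590  stride 1/|dx|=3.8637 1/|dy|=1.0353
    cross y-line → (2,6), t=0.5590
    cross x-line → (1,6), t=1.1591
    cross y-line → (1,7), t=1.5943 (wall)
  → r_3 = 1.5943
beam 4: φ=90°, α=150°
  d=(-0.8660,0.5000)  start (2,5)  tX=0.3464 tY=1.0800  stride 1/|dx|=1.1547 1/|dy|=2.0000
    cross x-line → (1,5), t=0.3464
    cross y-line → (1,6), t=1.0800
    cross x-line → (0,6), t=1.5011 (wall)
  → r_4 = 1.5011

ranges = [2.9200, 1.7600, 1.5943, 1.5011]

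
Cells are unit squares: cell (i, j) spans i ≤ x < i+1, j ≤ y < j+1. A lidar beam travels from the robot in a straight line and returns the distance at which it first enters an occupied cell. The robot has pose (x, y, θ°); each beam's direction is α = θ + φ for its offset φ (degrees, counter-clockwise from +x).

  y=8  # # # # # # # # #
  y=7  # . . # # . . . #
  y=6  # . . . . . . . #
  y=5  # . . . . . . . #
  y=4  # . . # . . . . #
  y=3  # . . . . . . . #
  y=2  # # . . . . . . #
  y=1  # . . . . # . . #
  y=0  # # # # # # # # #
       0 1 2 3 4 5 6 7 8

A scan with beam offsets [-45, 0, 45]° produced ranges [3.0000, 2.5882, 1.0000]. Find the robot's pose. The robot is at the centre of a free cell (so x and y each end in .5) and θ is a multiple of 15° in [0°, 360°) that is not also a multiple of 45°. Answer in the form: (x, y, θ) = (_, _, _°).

(x, y, θ) = (1.5, 5.5, 75°)

The pose lattice has 44·16 = 704 candidates. Test each by forward raycasting.
  (6.5, 1.5, 210°): beam 1 = 0.5176 ≠ 3.0000 ✗
  (7.5, 7.5, 75°): beam 1 = 0.5774 ≠ 3.0000 ✗
  (6.5, 3.5, 240°): beam 1 = 4.6587 ≠ 3.0000 ✗
  (5.5, 2.5, 30°): beam 1 = 2.5882 ≠ 3.0000 ✗
  …
  (1.5, 5.5, 75°): r_1=3.0000, r_2=2.5882, r_3=1.0000 — all match ✓
Only this pose fits every beam.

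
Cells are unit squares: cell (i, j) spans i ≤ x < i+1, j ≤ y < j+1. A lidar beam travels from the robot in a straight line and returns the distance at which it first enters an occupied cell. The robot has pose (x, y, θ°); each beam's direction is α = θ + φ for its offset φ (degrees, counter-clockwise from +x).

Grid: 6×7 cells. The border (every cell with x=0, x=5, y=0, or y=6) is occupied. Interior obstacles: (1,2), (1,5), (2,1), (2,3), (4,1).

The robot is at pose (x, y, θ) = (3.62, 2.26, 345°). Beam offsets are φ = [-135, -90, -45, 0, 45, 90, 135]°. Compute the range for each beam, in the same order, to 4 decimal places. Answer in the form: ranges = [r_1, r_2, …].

ranges = [0.7159, 1.3044, 0.7600, 1.0046, 1.5935, 3.8719, 1.2400]

beam 1: φ=-135°, α=210°
  cosα=-0.8660 sinα=-0.5000 | (3,2) | tMaxX 0.7159 tMaxY 0.5200 | tΔX 1.1547 tΔY 2.0000
    t=0.5200 [y] (3,1)
    t=0.7159 [x] (2,1) — stop
  → r_1 = 0.7159
beam 2: φ=-90°, α=255°
  cosα=-0.2588 sinα=-0.9659 | (3,2) | tMaxX 2.3955 tMaxY 0.2692 | tΔX 3.8637 tΔY 1.0353
    t=0.2692 [y] (3,1)
    t=1.3044 [y] (3,0) — stop
  → r_2 = 1.3044
beam 3: φ=-45°, α=300°
  cosα=0.5000 sinα=-0.8660 | (3,2) | tMaxX 0.7600 tMaxY 0.3002 | tΔX 2.0000 tΔY 1.1547
    t=0.3002 [y] (3,1)
    t=0.7600 [x] (4,1) — stop
  → r_3 = 0.7600
beam 4: φ=0°, α=345°
  cosα=0.9659 sinα=-0.2588 | (3,2) | tMaxX 0.3934 tMaxY 1.0046 | tΔX 1.0353 tΔY 3.8637
    t=0.3934 [x] (4,2)
    t=1.0046 [y] (4,1) — stop
  → r_4 = 1.0046
beam 5: φ=45°, α=30°
  cosα=0.8660 sinα=0.5000 | (3,2) | tMaxX 0.4388 tMaxY 1.4800 | tΔX 1.1547 tΔY 2.0000
    t=0.4388 [x] (4,2)
    t=1.4800 [y] (4,3)
    t=1.5935 [x] (5,3) — stop
  → r_5 = 1.5935
beam 6: φ=90°, α=75°
  cosα=0.2588 sinα=0.9659 | (3,2) | tMaxX 1.4682 tMaxY 0.7661 | tΔX 3.8637 tΔY 1.0353
    t=0.7661 [y] (3,3)
    t=1.4682 [x] (4,3)
    t=1.8014 [y] (4,4)
    t=2.8367 [y] (4,5)
    t=3.8719 [y] (4,6) — stop
  → r_6 = 3.8719
beam 7: φ=135°, α=120°
  cosα=-0.5000 sinα=0.8660 | (3,2) | tMaxX 1.2400 tMaxY 0.8545 | tΔX 2.0000 tΔY 1.1547
    t=0.8545 [y] (3,3)
    t=1.2400 [x] (2,3) — stop
  → r_7 = 1.2400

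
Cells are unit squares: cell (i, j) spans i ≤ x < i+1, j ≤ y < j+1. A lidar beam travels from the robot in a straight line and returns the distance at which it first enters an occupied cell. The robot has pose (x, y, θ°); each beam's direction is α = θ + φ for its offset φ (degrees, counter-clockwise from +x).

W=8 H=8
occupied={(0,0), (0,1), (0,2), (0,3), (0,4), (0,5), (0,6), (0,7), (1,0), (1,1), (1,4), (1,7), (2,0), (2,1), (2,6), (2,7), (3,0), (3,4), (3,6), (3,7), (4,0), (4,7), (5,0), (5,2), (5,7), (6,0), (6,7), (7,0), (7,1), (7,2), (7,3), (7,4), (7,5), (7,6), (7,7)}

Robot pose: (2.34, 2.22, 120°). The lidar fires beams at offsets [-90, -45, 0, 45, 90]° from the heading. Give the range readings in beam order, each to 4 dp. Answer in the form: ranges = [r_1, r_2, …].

beam 1: φ=-90°, α=30°
  direction (0.8660, 0.5000); cell (2,2); t to first gridline: x 0.7621, y 1.5600 (then +1.1547 / +2.0000)
    (3,2) via x @ 0.7621
    (3,3) via y @ 1.5600
    (4,3) via x @ 1.9168
    (5,3) via x @ 3.0715
    (5,4) via y @ 3.5600
    (6,4) via x @ 4.2262
    (7,4) via x @ 5.3809  # hit
  → r_1 = 5.3809
beam 2: φ=-45°, α=75°
  direction (0.2588, 0.9659); cell (2,2); t to first gridline: x 2.5500, y 0.8075 (then +3.8637 / +1.0353)
    (2,3) via y @ 0.8075
    (2,4) via y @ 1.8428
    (3,4) via x @ 2.5500  # hit
  → r_2 = 2.5500
beam 3: φ=0°, α=120°
  direction (-0.5000, 0.8660); cell (2,2); t to first gridline: x 0.6800, y 0.9007 (then +2.0000 / +1.1547)
    (1,2) via x @ 0.6800
    (1,3) via y @ 0.9007
    (1,4) via y @ 2.0554  # hit
  → r_3 = 2.0554
beam 4: φ=45°, α=165°
  direction (-0.9659, 0.2588); cell (2,2); t to first gridline: x 0.3520, y 3.0137 (then +1.0353 / +3.8637)
    (1,2) via x @ 0.3520
    (0,2) via x @ 1.3873  # hit
  → r_4 = 1.3873
beam 5: φ=90°, α=210°
  direction (-0.8660, -0.5000); cell (2,2); t to first gridline: x 0.3926, y 0.4400 (then +1.1547 / +2.0000)
    (1,2) via x @ 0.3926
    (1,1) via y @ 0.4400  # hit
  → r_5 = 0.4400

ranges = [5.3809, 2.5500, 2.0554, 1.3873, 0.4400]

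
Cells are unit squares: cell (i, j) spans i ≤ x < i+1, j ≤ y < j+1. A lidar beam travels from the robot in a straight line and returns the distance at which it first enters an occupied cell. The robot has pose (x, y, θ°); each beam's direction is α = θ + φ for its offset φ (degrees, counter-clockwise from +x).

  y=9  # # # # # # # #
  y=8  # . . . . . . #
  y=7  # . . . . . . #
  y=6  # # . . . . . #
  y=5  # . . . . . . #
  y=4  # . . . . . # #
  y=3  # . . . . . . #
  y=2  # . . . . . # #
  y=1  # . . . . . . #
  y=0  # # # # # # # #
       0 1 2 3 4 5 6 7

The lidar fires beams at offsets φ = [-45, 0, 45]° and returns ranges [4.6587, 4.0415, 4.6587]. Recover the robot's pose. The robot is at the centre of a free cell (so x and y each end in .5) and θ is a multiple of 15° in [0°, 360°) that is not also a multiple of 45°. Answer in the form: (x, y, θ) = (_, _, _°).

(x, y, θ) = (5.5, 4.5, 150°)

Candidates: 45 free-cell centres × 16 headings = 720 poses. Raycast each; keep the one whose scan matches to 4 dp.
  (2.5, 5.5, 195°): beam 1 = 1.0000 ≠ 4.6587 ✗
  (4.5, 2.5, 330°): beam 1 = 1.5529 ≠ 4.6587 ✗
  (4.5, 6.5, 15°): beam 1 = 2.8868 ≠ 4.6587 ✗
  (5.5, 3.5, 30°): beam 1 = 1.5529 ≠ 4.6587 ✗
  (6.5, 3.5, 75°): beam 1 = 0.5774 ≠ 4.6587 ✗
  …
  (5.5, 4.5, 150°): r_1=4.6587, r_2=4.0415, r_3=4.6587 — all match ✓
Unique over the lattice → pose = (5.5, 4.5, 150°).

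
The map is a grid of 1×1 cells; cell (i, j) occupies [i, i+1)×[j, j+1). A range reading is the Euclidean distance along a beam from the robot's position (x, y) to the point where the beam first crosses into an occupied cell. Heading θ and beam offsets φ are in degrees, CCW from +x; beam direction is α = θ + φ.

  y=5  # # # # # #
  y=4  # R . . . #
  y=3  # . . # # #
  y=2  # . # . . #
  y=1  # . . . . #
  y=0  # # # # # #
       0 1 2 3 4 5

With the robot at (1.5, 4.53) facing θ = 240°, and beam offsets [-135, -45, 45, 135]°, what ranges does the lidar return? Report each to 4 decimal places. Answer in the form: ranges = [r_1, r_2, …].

ranges = [0.4866, 0.5176, 1.9319, 1.8159]

beam 1: φ=-135°, α=105°
  dir = (cos 105°, sin 105°) = (-0.2588, 0.9659); from cell (1,4)
  next x-line at t=1.9319, next y-line at t=0.4866; Δt_x=3.8637, Δt_y=1.0353
    y: enter (1,5) at t=0.4866 ← occupied
  → r_1 = 0.4866
beam 2: φ=-45°, α=195°
  dir = (cos 195°, sin 195°) = (-0.9659, -0.2588); from cell (1,4)
  next x-line at t=0.5176, next y-line at t=2.0478; Δt_x=1.0353, Δt_y=3.8637
    x: enter (0,4) at t=0.5176 ← occupied
  → r_2 = 0.5176
beam 3: φ=45°, α=285°
  dir = (cos 285°, sin 285°) = (0.2588, -0.9659); from cell (1,4)
  next x-line at t=1.9319, next y-line at t=0.5487; Δt_x=3.8637, Δt_y=1.0353
    y: enter (1,3) at t=0.5487
    y: enter (1,2) at t=1.5840
    x: enter (2,2) at t=1.9319 ← occupied
  → r_3 = 1.9319
beam 4: φ=135°, α=15°
  dir = (cos 15°, sin 15°) = (0.9659, 0.2588); from cell (1,4)
  next x-line at t=0.5176, next y-line at t=1.8159; Δt_x=1.0353, Δt_y=3.8637
    x: enter (2,4) at t=0.5176
    x: enter (3,4) at t=1.5529
    y: enter (3,5) at t=1.8159 ← occupied
  → r_4 = 1.8159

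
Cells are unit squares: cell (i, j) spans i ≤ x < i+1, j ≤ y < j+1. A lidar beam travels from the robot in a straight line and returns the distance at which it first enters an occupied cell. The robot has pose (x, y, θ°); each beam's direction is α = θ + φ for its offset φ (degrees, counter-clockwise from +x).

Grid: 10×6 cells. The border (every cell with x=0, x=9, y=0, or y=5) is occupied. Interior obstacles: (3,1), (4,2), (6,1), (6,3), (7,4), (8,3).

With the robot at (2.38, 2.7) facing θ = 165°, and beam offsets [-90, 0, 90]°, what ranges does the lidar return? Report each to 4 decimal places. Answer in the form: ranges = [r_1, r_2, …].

ranges = [2.3811, 1.4287, 1.7600]

beam 1: φ=-90°, α=75°
  cosα=0.2588 sinα=0.9659 | (2,2) | tMaxX 2.3955 tMaxY 0.3106 | tΔX 3.8637 tΔY 1.0353
    t=0.3106 [y] (2,3)
    t=1.3459 [y] (2,4)
    t=2.3811 [y] (2,5) — stop
  → r_1 = 2.3811
beam 2: φ=0°, α=165°
  cosα=-0.9659 sinα=0.2588 | (2,2) | tMaxX 0.3934 tMaxY 1.1591 | tΔX 1.0353 tΔY 3.8637
    t=0.3934 [x] (1,2)
    t=1.1591 [y] (1,3)
    t=1.4287 [x] (0,3) — stop
  → r_2 = 1.4287
beam 3: φ=90°, α=255°
  cosα=-0.2588 sinα=-0.9659 | (2,2) | tMaxX 1.4682 tMaxY 0.7247 | tΔX 3.8637 tΔY 1.0353
    t=0.7247 [y] (2,1)
    t=1.4682 [x] (1,1)
    t=1.7600 [y] (1,0) — stop
  → r_3 = 1.7600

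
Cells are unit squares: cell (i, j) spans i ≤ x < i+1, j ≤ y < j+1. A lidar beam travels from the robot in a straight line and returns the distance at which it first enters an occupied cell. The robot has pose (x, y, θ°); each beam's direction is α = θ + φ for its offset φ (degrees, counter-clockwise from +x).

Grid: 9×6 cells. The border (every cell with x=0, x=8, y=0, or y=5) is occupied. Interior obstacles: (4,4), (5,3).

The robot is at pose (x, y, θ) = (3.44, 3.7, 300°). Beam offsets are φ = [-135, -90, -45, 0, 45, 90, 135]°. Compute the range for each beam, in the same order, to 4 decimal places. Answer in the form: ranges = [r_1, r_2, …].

ranges = [2.5261, 2.8175, 2.7952, 3.1177, 1.6150, 0.6466, 1.3459]

beam 1: φ=-135°, α=165°
  d=(-0.9659,0.2588)  start (3,3)  tX=0.4555 tY=1.1591  stride 1/|dx|=1.0353 1/|dy|=3.8637
    cross x-line → (2,3), t=0.4555
    cross y-line → (2,4), t=1.1591
    cross x-line → (1,4), t=1.4908
    cross x-line → (0,4), t=2.5261 (wall)
  → r_1 = 2.5261
beam 2: φ=-90°, α=210°
  d=(-0.8660,-0.5000)  start (3,3)  tX=0.5081 tY=1.4000  stride 1/|dx|=1.1547 1/|dy|=2.0000
    cross x-line → (2,3), t=0.5081
    cross y-line → (2,2), t=1.4000
    cross x-line → (1,2), t=1.6628
    cross x-line → (0,2), t=2.8175 (wall)
  → r_2 = 2.8175
beam 3: φ=-45°, α=255°
  d=(-0.2588,-0.9659)  start (3,3)  tX=1.7000 tY=0.7247  stride 1/|dx|=3.8637 1/|dy|=1.0353
    cross y-line → (3,2), t=0.7247
    cross x-line → (2,2), t=1.7000
    cross y-line → (2,1), t=1.7600
    cross y-line → (2,0), t=2.7952 (wall)
  → r_3 = 2.7952
beam 4: φ=0°, α=300°
  d=(0.5000,-0.8660)  start (3,3)  tX=1.1200 tY=0.8083  stride 1/|dx|=2.0000 1/|dy|=1.1547
    cross y-line → (3,2), t=0.8083
    cross x-line → (4,2), t=1.1200
    cross y-line → (4,1), t=1.9630
    cross y-line → (4,0), t=3.1177 (wall)
  → r_4 = 3.1177
beam 5: φ=45°, α=345°
  d=(0.9659,-0.2588)  start (3,3)  tX=0.5798 tY=2.7046  stride 1/|dx|=1.0353 1/|dy|=3.8637
    cross x-line → (4,3), t=0.5798
    cross x-line → (5,3), t=1.6150 (wall)
  → r_5 = 1.6150
beam 6: φ=90°, α=30°
  d=(0.8660,0.5000)  start (3,3)  tX=0.6466 tY=0.6000  stride 1/|dx|=1.1547 1/|dy|=2.0000
    cross y-line → (3,4), t=0.6000
    cross x-line → (4,4), t=0.6466 (wall)
  → r_6 = 0.6466
beam 7: φ=135°, α=75°
  d=(0.2588,0.9659)  start (3,3)  tX=2.1637 tY=0.3106  stride 1/|dx|=3.8637 1/|dy|=1.0353
    cross y-line → (3,4), t=0.3106
    cross y-line → (3,5), t=1.3459 (wall)
  → r_7 = 1.3459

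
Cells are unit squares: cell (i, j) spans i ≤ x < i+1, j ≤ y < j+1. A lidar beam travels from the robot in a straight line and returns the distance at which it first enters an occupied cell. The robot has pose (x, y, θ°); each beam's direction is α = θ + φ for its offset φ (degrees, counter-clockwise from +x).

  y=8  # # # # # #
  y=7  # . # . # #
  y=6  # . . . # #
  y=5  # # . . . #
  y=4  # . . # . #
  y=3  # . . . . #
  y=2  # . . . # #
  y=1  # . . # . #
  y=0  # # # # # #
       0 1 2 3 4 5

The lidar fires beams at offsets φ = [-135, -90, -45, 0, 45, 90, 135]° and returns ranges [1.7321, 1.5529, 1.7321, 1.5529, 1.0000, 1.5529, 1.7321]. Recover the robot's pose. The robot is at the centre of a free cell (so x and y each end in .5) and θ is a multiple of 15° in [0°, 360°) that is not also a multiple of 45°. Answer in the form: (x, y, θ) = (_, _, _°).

The pose lattice has 21·16 = 336 candidates. Test each by forward raycasting.
  (3.5, 3.5, 285°): beam 1 = 2.8868 ≠ 1.7321 ✗
  (2.5, 4.5, 345°): beam 2 = 3.6235 ≠ 1.5529 ✗
  (2.5, 3.5, 285°): beam 3 = 2.8868 ≠ 1.7321 ✗
  (3.5, 3.5, 15°): beam 1 = 2.8868 ≠ 1.7321 ✗
  …
  (2.5, 2.5, 285°): r_1=1.7321, r_2=1.5529, r_3=1.7321, r_4=1.5529, r_5=1.0000, r_6=1.5529, r_7=1.7321 — all match ✓
No second candidate reproduces the full scan.

(x, y, θ) = (2.5, 2.5, 285°)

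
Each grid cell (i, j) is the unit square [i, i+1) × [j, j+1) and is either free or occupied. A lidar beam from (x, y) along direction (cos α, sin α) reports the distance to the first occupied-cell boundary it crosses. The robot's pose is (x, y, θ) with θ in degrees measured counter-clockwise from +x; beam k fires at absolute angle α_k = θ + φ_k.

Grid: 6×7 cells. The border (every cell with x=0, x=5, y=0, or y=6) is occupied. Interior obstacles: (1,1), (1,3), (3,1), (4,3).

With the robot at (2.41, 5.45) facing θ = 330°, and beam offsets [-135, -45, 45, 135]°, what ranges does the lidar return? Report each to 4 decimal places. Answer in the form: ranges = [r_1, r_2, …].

ranges = [1.4597, 3.5717, 2.1250, 0.5694]

beam 1: φ=-135°, α=195°
  d=(-0.9659,-0.2588)  start (2,5)  tX=0.4245 tY=1.7387  stride 1/|dx|=1.0353 1/|dy|=3.8637
    cross x-line → (1,5), t=0.4245
    cross x-line → (0,5), t=1.4597 (wall)
  → r_1 = 1.4597
beam 2: φ=-45°, α=285°
  d=(0.2588,-0.9659)  start (2,5)  tX=2.2796 tY=0.4659  stride 1/|dx|=3.8637 1/|dy|=1.0353
    cross y-line → (2,4), t=0.4659
    cross y-line → (2,3), t=1.5012
    cross x-line → (3,3), t=2.2796
    cross y-line → (3,2), t=2.5364
    cross y-line → (3,1), t=3.5717 (wall)
  → r_2 = 3.5717
beam 3: φ=45°, α=15°
  d=(0.9659,0.2588)  start (2,5)  tX=0.6108 tY=2.1250  stride 1/|dx|=1.0353 1/|dy|=3.8637
    cross x-line → (3,5), t=0.6108
    cross x-line → (4,5), t=1.6461
    cross y-line → (4,6), t=2.1250 (wall)
  → r_3 = 2.1250
beam 4: φ=135°, α=105°
  d=(-0.2588,0.9659)  start (2,5)  tX=1.5841 tY=0.5694  stride 1/|dx|=3.8637 1/|dy|=1.0353
    cross y-line → (2,6), t=0.5694 (wall)
  → r_4 = 0.5694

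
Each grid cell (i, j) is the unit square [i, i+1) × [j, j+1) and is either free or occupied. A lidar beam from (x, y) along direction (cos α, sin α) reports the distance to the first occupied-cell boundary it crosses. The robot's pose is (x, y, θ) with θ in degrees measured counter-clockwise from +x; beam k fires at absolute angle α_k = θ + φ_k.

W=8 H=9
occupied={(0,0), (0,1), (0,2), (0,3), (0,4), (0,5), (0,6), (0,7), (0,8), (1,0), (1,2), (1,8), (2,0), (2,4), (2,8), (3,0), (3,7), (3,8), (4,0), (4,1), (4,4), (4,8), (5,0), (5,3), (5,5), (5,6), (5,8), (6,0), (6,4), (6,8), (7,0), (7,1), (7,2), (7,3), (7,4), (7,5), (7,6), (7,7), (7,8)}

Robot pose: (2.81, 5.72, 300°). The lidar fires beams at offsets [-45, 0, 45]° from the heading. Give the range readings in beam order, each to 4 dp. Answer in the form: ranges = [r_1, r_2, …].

ranges = [0.7454, 4.2955, 2.2673]

beam 1: φ=-45°, α=255°
  cosα=-0.2588 sinα=-0.9659 | (2,5) | tMaxX 3.1296 tMaxY 0.7454 | tΔX 3.8637 tΔY 1.0353
    t=0.7454 [y] (2,4) — stop
  → r_1 = 0.7454
beam 2: φ=0°, α=300°
  cosα=0.5000 sinα=-0.8660 | (2,5) | tMaxX 0.3800 tMaxY 0.8314 | tΔX 2.0000 tΔY 1.1547
    t=0.3800 [x] (3,5)
    t=0.8314 [y] (3,4)
    t=1.9861 [y] (3,3)
    t=2.3800 [x] (4,3)
    t=3.1408 [y] (4,2)
    t=4.2955 [y] (4,1) — stop
  → r_2 = 4.2955
beam 3: φ=45°, α=345°
  cosα=0.9659 sinα=-0.2588 | (2,5) | tMaxX 0.1967 tMaxY 2.7819 | tΔX 1.0353 tΔY 3.8637
    t=0.1967 [x] (3,5)
    t=1.2320 [x] (4,5)
    t=2.2673 [x] (5,5) — stop
  → r_3 = 2.2673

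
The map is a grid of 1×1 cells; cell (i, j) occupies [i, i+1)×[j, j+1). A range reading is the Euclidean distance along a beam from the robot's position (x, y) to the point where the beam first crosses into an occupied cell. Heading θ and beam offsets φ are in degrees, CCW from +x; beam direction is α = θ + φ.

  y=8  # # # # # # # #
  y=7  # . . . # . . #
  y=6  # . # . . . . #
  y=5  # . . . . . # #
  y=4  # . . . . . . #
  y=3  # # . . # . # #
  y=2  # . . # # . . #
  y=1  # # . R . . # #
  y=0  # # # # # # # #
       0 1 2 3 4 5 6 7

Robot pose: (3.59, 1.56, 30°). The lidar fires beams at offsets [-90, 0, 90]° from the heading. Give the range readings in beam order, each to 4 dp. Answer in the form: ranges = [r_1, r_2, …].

beam 1: φ=-90°, α=300°
  cosα=0.5000 sinα=-0.8660 | (3,1) | tMaxX 0.8200 tMaxY 0.6466 | tΔX 2.0000 tΔY 1.1547
    t=0.6466 [y] (3,0) — stop
  → r_1 = 0.6466
beam 2: φ=0°, α=30°
  cosα=0.8660 sinα=0.5000 | (3,1) | tMaxX 0.4734 tMaxY 0.8800 | tΔX 1.1547 tΔY 2.0000
    t=0.4734 [x] (4,1)
    t=0.8800 [y] (4,2) — stop
  → r_2 = 0.8800
beam 3: φ=90°, α=120°
  cosα=-0.5000 sinα=0.8660 | (3,1) | tMaxX 1.1800 tMaxY 0.5081 | tΔX 2.0000 tΔY 1.1547
    t=0.5081 [y] (3,2) — stop
  → r_3 = 0.5081

ranges = [0.6466, 0.8800, 0.5081]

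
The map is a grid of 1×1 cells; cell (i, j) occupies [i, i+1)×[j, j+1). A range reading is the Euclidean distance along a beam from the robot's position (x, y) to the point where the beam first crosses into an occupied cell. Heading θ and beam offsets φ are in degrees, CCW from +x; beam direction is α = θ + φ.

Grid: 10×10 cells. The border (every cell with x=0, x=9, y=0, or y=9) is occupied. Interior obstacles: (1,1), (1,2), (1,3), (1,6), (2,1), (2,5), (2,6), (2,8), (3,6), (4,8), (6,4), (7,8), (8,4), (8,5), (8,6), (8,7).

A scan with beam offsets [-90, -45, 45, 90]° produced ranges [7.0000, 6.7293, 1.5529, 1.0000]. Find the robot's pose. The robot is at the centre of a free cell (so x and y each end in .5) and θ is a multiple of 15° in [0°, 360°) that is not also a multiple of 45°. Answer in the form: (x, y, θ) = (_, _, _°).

(x, y, θ) = (6.5, 7.5, 330°)

Candidates: 48 free-cell centres × 16 headings = 768 poses. Raycast each; keep the one whose scan matches to 4 dp.
  (4.5, 7.5, 240°): beam 1 = 1.7321 ≠ 7.0000 ✗
  (8.5, 8.5, 105°): beam 1 = 0.5176 ≠ 7.0000 ✗
  (3.5, 3.5, 345°): beam 1 = 1.9319 ≠ 7.0000 ✗
  (5.5, 5.5, 120°): beam 1 = 2.8868 ≠ 7.0000 ✗
  …
  (6.5, 7.5, 330°): r_1=7.0000, r_2=6.7293, r_3=1.5529, r_4=1.0000 — all match ✓
Unique over the lattice → pose = (6.5, 7.5, 330°).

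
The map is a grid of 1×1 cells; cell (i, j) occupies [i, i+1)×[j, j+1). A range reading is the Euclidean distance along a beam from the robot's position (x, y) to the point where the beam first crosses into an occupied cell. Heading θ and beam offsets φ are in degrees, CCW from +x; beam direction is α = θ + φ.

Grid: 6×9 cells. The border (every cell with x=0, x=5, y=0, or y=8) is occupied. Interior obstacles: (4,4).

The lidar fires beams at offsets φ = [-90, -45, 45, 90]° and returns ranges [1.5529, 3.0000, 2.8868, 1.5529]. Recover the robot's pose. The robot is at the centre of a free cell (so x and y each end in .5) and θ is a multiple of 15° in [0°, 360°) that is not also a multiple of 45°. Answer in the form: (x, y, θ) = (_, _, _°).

(x, y, θ) = (2.5, 4.5, 285°)

Enumerate (i+0.5, j+0.5, θ) over the 27 free cells and 16 admissible headings. For each, cast all 4 beams and compare to the given ranges.
  (3.5, 6.5, 30°): beam 1 = 1.7321 ≠ 1.5529 ✗
  (4.5, 2.5, 240°): beam 1 = 4.0415 ≠ 1.5529 ✗
  (1.5, 6.5, 210°): beam 1 = 1.0000 ≠ 1.5529 ✗
  (3.5, 4.5, 210°): beam 1 = 4.0415 ≠ 1.5529 ✗
  (4.5, 2.5, 345°): beam 2 = 1.0000 ≠ 3.0000 ✗
  …
  (2.5, 4.5, 285°): r_1=1.5529, r_2=3.0000, r_3=2.8868, r_4=1.5529 — all match ✓
No second candidate reproduces the full scan.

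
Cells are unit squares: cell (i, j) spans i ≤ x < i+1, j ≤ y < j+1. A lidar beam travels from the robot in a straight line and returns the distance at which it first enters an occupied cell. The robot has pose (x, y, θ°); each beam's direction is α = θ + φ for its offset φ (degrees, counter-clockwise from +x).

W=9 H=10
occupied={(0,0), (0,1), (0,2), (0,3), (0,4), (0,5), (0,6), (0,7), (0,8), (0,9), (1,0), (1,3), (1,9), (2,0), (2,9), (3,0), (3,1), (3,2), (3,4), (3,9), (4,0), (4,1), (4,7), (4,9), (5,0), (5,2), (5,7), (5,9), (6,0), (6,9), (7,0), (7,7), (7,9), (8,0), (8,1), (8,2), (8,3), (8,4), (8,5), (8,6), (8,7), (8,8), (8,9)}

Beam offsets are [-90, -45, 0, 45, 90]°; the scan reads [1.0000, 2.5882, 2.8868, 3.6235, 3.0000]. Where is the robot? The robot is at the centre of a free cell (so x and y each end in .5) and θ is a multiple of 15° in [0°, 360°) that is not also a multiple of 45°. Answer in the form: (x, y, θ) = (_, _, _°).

(x, y, θ) = (4.5, 5.5, 300°)

Candidates: 47 free-cell centres × 16 headings = 752 poses. Raycast each; keep the one whose scan matches to 4 dp.
  (6.5, 1.5, 165°): beam 1 = 5.6940 ≠ 1.0000 ✗
  (4.5, 6.5, 15°): beam 1 = 3.6235 ≠ 1.0000 ✗
  (2.5, 5.5, 105°): beam 1 = 5.6940 ≠ 1.0000 ✗
  (4.5, 4.5, 345°): beam 1 = 1.9319 ≠ 1.0000 ✗
  (4.5, 4.5, 165°): beam 1 = 2.5882 ≠ 1.0000 ✗
  …
  (4.5, 5.5, 300°): r_1=1.0000, r_2=2.5882, r_3=2.8868, r_4=3.6235, r_5=3.0000 — all match ✓
Only this pose fits every beam.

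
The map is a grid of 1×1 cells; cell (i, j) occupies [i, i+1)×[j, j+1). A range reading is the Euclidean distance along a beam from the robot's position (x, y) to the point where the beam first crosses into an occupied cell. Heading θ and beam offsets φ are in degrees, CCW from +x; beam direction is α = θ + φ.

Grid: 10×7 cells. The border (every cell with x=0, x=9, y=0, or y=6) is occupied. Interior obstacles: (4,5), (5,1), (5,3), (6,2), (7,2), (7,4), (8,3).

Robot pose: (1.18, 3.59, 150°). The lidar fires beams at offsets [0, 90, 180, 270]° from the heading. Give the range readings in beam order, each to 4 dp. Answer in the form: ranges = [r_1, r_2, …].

beam 1: φ=0°, α=150°
  direction (-0.8660, 0.5000); cell (1,3); t to first gridline: x 0.2078, y 0.8200 (then +1.1547 / +2.0000)
    (0,3) via x @ 0.2078  # hit
  → r_1 = 0.2078
beam 2: φ=90°, α=240°
  direction (-0.5000, -0.8660); cell (1,3); t to first gridline: x 0.3600, y 0.6813 (then +2.0000 / +1.1547)
    (0,3) via x @ 0.3600  # hit
  → r_2 = 0.3600
beam 3: φ=180°, α=330°
  direction (0.8660, -0.5000); cell (1,3); t to first gridline: x 0.9469, y 1.1800 (then +1.1547 / +2.0000)
    (2,3) via x @ 0.9469
    (2,2) via y @ 1.1800
    (3,2) via x @ 2.1016
    (3,1) via y @ 3.1800
    (4,1) via x @ 3.2563
    (5,1) via x @ 4.4110  # hit
  → r_3 = 4.4110
beam 4: φ=270°, α=60°
  direction (0.5000, 0.8660); cell (1,3); t to first gridline: x 1.6400, y 0.4734 (then +2.0000 / +1.1547)
    (1,4) via y @ 0.4734
    (1,5) via y @ 1.6281
    (2,5) via x @ 1.6400
    (2,6) via y @ 2.7828  # hit
  → r_4 = 2.7828

ranges = [0.2078, 0.3600, 4.4110, 2.7828]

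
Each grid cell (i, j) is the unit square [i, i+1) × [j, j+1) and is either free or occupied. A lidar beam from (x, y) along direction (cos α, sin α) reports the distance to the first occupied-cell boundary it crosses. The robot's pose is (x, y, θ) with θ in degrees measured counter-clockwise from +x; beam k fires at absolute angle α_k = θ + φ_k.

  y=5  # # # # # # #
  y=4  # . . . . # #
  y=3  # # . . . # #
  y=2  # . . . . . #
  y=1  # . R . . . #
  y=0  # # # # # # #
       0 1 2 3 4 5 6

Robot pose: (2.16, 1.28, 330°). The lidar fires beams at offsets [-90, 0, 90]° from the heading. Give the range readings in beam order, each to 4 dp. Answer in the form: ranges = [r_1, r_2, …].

ranges = [0.3233, 0.5600, 4.2955]

beam 1: φ=-90°, α=240°
  d=(-0.5000,-0.8660)  start (2,1)  tX=0.3200 tY=0.3233  stride 1/|dx|=2.0000 1/|dy|=1.1547
    cross x-line → (1,1), t=0.3200
    cross y-line → (1,0), t=0.3233 (wall)
  → r_1 = 0.3233
beam 2: φ=0°, α=330°
  d=(0.8660,-0.5000)  start (2,1)  tX=0.9699 tY=0.5600  stride 1/|dx|=1.1547 1/|dy|=2.0000
    cross y-line → (2,0), t=0.5600 (wall)
  → r_2 = 0.5600
beam 3: φ=90°, α=60°
  d=(0.5000,0.8660)  start (2,1)  tX=1.6800 tY=0.8314  stride 1/|dx|=2.0000 1/|dy|=1.1547
    cross y-line → (2,2), t=0.8314
    cross x-line → (3,2), t=1.6800
    cross y-line → (3,3), t=1.9861
    cross y-line → (3,4), t=3.1408
    cross x-line → (4,4), t=3.6800
    cross y-line → (4,5), t=4.2955 (wall)
  → r_3 = 4.2955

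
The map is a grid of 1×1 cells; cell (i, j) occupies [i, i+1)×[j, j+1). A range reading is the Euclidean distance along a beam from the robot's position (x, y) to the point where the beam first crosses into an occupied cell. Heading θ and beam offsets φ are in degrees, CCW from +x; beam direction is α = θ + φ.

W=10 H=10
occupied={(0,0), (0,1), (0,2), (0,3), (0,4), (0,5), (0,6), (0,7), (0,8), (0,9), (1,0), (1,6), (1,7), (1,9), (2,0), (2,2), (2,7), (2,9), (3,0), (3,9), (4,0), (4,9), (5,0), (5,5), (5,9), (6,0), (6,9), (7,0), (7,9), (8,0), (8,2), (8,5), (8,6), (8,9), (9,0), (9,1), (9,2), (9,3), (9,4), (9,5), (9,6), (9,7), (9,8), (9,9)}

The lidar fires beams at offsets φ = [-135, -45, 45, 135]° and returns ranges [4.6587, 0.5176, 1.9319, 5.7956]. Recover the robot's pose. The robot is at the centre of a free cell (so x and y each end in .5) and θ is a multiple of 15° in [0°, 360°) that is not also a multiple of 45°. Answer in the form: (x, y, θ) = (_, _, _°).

(x, y, θ) = (4.5, 8.5, 120°)

Candidates: 56 free-cell centres × 16 headings = 896 poses. Raycast each; keep the one whose scan matches to 4 dp.
  (3.5, 8.5, 75°): beam 1 = 3.0000 ≠ 4.6587 ✗
  (6.5, 5.5, 285°): beam 1 = 0.5774 ≠ 4.6587 ✗
  (3.5, 3.5, 240°): beam 1 = 3.6235 ≠ 4.6587 ✗
  (2.5, 4.5, 120°): beam 1 = 5.7956 ≠ 4.6587 ✗
  …
  (4.5, 8.5, 120°): r_1=4.6587, r_2=0.5176, r_3=1.9319, r_4=5.7956 — all match ✓
Only this pose fits every beam.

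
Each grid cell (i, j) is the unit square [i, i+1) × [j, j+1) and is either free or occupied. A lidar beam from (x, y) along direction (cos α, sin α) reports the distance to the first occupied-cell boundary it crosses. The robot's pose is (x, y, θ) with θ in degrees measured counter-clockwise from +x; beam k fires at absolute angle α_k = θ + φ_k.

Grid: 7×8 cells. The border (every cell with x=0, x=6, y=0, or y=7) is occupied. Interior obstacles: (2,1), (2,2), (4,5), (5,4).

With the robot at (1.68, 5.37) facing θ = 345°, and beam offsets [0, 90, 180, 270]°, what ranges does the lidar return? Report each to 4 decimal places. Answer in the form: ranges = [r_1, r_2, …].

beam 1: φ=0°, α=345°
  cosα=0.9659 sinα=-0.2588 | (1,5) | tMaxX 0.3313 tMaxY 1.4296 | tΔX 1.0353 tΔY 3.8637
    t=0.3313 [x] (2,5)
    t=1.3666 [x] (3,5)
    t=1.4296 [y] (3,4)
    t=2.4018 [x] (4,4)
    t=3.4371 [x] (5,4) — stop
  → r_1 = 3.4371
beam 2: φ=90°, α=75°
  cosα=0.2588 sinα=0.9659 | (1,5) | tMaxX 1.2364 tMaxY 0.6522 | tΔX 3.8637 tΔY 1.0353
    t=0.6522 [y] (1,6)
    t=1.2364 [x] (2,6)
    t=1.6875 [y] (2,7) — stop
  → r_2 = 1.6875
beam 3: φ=180°, α=165°
  cosα=-0.9659 sinα=0.2588 | (1,5) | tMaxX 0.7040 tMaxY 2.4341 | tΔX 1.0353 tΔY 3.8637
    t=0.7040 [x] (0,5) — stop
  → r_3 = 0.7040
beam 4: φ=270°, α=255°
  cosα=-0.2588 sinα=-0.9659 | (1,5) | tMaxX 2.6273 tMaxY 0.3831 | tΔX 3.8637 tΔY 1.0353
    t=0.3831 [y] (1,4)
    t=1.4183 [y] (1,3)
    t=2.4536 [y] (1,2)
    t=2.6273 [x] (0,2) — stop
  → r_4 = 2.6273

ranges = [3.4371, 1.6875, 0.7040, 2.6273]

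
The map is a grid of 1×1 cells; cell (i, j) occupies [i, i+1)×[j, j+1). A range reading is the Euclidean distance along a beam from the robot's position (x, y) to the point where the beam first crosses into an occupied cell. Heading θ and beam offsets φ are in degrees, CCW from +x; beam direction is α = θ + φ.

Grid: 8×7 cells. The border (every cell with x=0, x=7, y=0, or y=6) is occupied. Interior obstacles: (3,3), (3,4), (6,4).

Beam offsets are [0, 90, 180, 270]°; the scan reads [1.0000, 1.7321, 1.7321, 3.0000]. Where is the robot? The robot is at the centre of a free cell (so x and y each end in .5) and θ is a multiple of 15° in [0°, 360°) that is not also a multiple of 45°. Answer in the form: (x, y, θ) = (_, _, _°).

Candidates: 27 free-cell centres × 16 headings = 432 poses. Raycast each; keep the one whose scan matches to 4 dp.
  (6.5, 1.5, 105°): beam 1 = 4.6587 ≠ 1.0000 ✗
  (1.5, 3.5, 150°): beam 1 = 0.5774 ≠ 1.0000 ✗
  (2.5, 4.5, 345°): beam 1 = 0.5176 ≠ 1.0000 ✗
  (3.5, 1.5, 345°): beam 1 = 1.9319 ≠ 1.0000 ✗
  …
  (2.5, 2.5, 60°): r_1=1.0000, r_2=1.7321, r_3=1.7321, r_4=3.0000 — all match ✓
No second candidate reproduces the full scan.

(x, y, θ) = (2.5, 2.5, 60°)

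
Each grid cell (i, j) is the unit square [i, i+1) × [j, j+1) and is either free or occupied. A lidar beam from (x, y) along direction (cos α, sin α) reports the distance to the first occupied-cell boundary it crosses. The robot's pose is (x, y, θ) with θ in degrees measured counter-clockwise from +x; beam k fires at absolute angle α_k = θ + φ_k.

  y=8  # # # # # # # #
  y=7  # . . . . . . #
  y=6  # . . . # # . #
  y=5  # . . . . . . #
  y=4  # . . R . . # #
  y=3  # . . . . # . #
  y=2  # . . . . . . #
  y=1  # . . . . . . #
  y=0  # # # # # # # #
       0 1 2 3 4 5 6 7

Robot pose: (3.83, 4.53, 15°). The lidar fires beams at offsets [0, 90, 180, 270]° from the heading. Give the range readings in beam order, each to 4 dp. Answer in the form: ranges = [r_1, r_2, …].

ranges = [3.2818, 3.5924, 2.9298, 3.6545]

beam 1: φ=0°, α=15°
  direction (0.9659, 0.2588); cell (3,4); t to first gridline: x 0.1760, y 1.8159 (then +1.0353 / +3.8637)
    (4,4) via x @ 0.1760
    (5,4) via x @ 1.2113
    (5,5) via y @ 1.8159
    (6,5) via x @ 2.2465
    (7,5) via x @ 3.2818  # hit
  → r_1 = 3.2818
beam 2: φ=90°, α=105°
  direction (-0.2588, 0.9659); cell (3,4); t to first gridline: x 3.2069, y 0.4866 (then +3.8637 / +1.0353)
    (3,5) via y @ 0.4866
    (3,6) via y @ 1.5219
    (3,7) via y @ 2.5571
    (2,7) via x @ 3.2069
    (2,8) via y @ 3.5924  # hit
  → r_2 = 3.5924
beam 3: φ=180°, α=195°
  direction (-0.9659, -0.2588); cell (3,4); t to first gridline: x 0.8593, y 2.0478 (then +1.0353 / +3.8637)
    (2,4) via x @ 0.8593
    (1,4) via x @ 1.8946
    (1,3) via y @ 2.0478
    (0,3) via x @ 2.9298  # hit
  → r_3 = 2.9298
beam 4: φ=270°, α=285°
  direction (0.2588, -0.9659); cell (3,4); t to first gridline: x 0.6568, y 0.5487 (then +3.8637 / +1.0353)
    (3,3) via y @ 0.5487
    (4,3) via x @ 0.6568
    (4,2) via y @ 1.5840
    (4,1) via y @ 2.6192
    (4,0) via y @ 3.6545  # hit
  → r_4 = 3.6545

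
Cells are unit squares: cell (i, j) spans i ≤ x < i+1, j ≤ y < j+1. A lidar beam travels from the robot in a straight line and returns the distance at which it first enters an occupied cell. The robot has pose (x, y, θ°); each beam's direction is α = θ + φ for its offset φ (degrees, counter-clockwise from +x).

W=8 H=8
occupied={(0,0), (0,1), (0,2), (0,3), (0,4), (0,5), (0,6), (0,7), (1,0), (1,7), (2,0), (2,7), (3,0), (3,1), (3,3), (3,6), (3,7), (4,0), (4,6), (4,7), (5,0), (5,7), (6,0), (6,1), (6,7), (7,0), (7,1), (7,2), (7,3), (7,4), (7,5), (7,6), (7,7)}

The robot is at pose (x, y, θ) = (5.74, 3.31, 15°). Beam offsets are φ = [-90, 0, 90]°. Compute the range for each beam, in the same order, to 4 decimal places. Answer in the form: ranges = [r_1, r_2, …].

ranges = [1.3562, 1.3044, 2.8591]

beam 1: φ=-90°, α=285°
  dir = (cos 285°, sin 285°) = (0.2588, -0.9659); from cell (5,3)
  next x-line at t=1.0046, next y-line at t=0.3209; Δt_x=3.8637, Δt_y=1.0353
    y: enter (5,2) at t=0.3209
    x: enter (6,2) at t=1.0046
    y: enter (6,1) at t=1.3562 ← occupied
  → r_1 = 1.3562
beam 2: φ=0°, α=15°
  dir = (cos 15°, sin 15°) = (0.9659, 0.2588); from cell (5,3)
  next x-line at t=0.2692, next y-line at t=2.6660; Δt_x=1.0353, Δt_y=3.8637
    x: enter (6,3) at t=0.2692
    x: enter (7,3) at t=1.3044 ← occupied
  → r_2 = 1.3044
beam 3: φ=90°, α=105°
  dir = (cos 105°, sin 105°) = (-0.2588, 0.9659); from cell (5,3)
  next x-line at t=2.8591, next y-line at t=0.7143; Δt_x=3.8637, Δt_y=1.0353
    y: enter (5,4) at t=0.7143
    y: enter (5,5) at t=1.7496
    y: enter (5,6) at t=2.7849
    x: enter (4,6) at t=2.8591 ← occupied
  → r_3 = 2.8591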